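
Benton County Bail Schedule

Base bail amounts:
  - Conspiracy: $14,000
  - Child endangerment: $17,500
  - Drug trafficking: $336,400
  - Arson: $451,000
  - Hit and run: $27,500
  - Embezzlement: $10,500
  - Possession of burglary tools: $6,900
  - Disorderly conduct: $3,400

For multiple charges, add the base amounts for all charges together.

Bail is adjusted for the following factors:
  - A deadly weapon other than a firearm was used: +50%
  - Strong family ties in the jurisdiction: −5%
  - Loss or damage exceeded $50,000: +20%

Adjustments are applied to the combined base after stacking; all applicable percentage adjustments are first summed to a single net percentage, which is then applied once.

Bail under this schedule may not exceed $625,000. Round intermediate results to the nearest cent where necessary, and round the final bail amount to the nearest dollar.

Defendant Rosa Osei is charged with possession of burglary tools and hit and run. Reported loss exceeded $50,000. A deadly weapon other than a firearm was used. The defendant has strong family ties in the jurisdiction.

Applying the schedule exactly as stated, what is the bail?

$56,760

Base amounts from the schedule: possession of burglary tools $6,900; hit and run $27,500.
Stacking rule: sum of all bases. $6,900 + $27,500 = $34,400.
Net percentage adjustment: +50% −5% +20% = +65%. $34,400 × 1.65 = $56,760.
$56,760 is within the $625,000 maximum.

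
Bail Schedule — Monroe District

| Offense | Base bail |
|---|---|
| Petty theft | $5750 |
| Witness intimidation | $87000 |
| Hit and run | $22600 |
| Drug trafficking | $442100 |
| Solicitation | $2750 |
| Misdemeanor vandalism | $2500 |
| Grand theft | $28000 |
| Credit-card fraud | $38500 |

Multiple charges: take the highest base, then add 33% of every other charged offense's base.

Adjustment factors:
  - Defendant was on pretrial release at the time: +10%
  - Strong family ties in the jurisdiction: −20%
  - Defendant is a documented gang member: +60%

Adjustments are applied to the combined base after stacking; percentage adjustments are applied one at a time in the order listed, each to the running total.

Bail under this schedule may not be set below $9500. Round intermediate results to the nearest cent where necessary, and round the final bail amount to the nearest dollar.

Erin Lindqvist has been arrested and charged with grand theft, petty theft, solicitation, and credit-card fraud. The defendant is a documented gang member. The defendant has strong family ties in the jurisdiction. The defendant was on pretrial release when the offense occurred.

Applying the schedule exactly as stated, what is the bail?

Base amounts from the schedule: grand theft $28000; petty theft $5750; solicitation $2750; credit-card fraud $38500.
Stacking rule: highest base plus 33% of each additional charge. Highest is credit-card fraud at $38500. Additional: $28000 × 33% = $9240; $5750 × 33% = $1897.50; $2750 × 33% = $907.50. Combined base = $38500 + $12045 = $50545.
Defendant was on pretrial release at the time (+10%): $50545 × 1.1 = $55599.50.
Strong family ties in the jurisdiction (−20%): $55599.50 × 0.8 = $44479.60.
Defendant is a documented gang member (+60%): $44479.60 × 1.6 = $71167.36.
$71167.36 is at or above the $9500 minimum.
Rounded to the nearest dollar: $71167.

$71167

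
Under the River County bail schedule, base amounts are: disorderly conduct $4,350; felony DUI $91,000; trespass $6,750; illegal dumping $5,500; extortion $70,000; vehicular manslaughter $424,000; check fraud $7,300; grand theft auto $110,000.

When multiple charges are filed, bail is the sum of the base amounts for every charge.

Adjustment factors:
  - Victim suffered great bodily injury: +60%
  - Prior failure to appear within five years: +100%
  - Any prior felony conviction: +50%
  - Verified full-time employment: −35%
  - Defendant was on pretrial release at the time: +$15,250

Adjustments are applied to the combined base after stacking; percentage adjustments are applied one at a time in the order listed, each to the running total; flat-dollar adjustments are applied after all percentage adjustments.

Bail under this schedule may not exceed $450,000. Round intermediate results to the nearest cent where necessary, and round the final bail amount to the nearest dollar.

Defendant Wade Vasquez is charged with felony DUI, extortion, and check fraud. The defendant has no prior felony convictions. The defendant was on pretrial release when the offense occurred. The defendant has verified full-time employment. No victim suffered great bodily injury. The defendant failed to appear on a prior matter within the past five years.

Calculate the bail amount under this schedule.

$234,040

Base amounts from the schedule: felony DUI $91,000; extortion $70,000; check fraud $7,300.
Stacking rule: sum of all bases. $91,000 + $70,000 + $7,300 = $168,300.
Prior failure to appear within five years (+100%): $168,300 × 2 = $336,600.
Verified full-time employment (−35%): $336,600 × 0.65 = $218,790.
Defendant was on pretrial release at the time (+$15,250 flat): $218,790 + $15,250 = $234,040.
$234,040 is within the $450,000 maximum.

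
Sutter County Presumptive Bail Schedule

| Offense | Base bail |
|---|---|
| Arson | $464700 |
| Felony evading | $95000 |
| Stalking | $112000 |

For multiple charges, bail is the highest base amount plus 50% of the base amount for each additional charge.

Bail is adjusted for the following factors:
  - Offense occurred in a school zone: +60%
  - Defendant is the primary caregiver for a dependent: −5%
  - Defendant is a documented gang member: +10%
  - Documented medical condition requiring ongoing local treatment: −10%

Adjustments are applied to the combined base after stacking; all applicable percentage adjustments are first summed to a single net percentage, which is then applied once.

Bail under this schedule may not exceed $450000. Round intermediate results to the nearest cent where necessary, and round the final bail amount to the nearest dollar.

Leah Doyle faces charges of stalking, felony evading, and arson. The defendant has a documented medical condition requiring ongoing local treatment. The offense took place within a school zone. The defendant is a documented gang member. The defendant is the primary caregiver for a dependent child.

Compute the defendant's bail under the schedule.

$450000

Base amounts from the schedule: stalking $112000; felony evading $95000; arson $464700.
Stacking rule: highest base plus 50% of each additional charge. Highest is arson at $464700. Additional: $112000 × 50% = $56000; $95000 × 50% = $47500. Combined base = $464700 + $103500 = $568200.
Net percentage adjustment: +60% −5% +10% −10% = +55%. $568200 × 1.55 = $880710.
Result $880710 exceeds the maximum of $450000; bail is capped at $450000.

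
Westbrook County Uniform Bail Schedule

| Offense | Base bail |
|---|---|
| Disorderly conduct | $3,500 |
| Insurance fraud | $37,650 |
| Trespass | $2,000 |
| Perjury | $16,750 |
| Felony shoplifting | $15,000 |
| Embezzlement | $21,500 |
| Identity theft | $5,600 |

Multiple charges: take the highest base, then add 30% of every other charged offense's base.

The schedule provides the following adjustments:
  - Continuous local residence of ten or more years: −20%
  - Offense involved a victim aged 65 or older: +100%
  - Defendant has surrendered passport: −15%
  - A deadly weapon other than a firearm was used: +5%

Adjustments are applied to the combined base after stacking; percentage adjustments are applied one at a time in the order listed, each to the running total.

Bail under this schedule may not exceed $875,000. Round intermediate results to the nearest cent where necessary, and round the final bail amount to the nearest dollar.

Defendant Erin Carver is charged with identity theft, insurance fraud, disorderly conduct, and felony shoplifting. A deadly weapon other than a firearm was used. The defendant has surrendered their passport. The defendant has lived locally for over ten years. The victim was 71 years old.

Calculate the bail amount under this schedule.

$64,089

Base amounts from the schedule: identity theft $5,600; insurance fraud $37,650; disorderly conduct $3,500; felony shoplifting $15,000.
Stacking rule: highest base plus 30% of each additional charge. Highest is insurance fraud at $37,650. Additional: $5,600 × 30% = $1,680; $3,500 × 30% = $1,050; $15,000 × 30% = $4,500. Combined base = $37,650 + $7,230 = $44,880.
Continuous local residence of ten or more years (−20%): $44,880 × 0.8 = $35,904.
Offense involved a victim aged 65 or older (+100%): $35,904 × 2 = $71,808.
Defendant has surrendered passport (−15%): $71,808 × 0.85 = $61,036.80.
A deadly weapon other than a firearm was used (+5%): $61,036.80 × 1.05 = $64,088.64.
$64,088.64 is within the $875,000 maximum.
Rounded to the nearest dollar: $64,089.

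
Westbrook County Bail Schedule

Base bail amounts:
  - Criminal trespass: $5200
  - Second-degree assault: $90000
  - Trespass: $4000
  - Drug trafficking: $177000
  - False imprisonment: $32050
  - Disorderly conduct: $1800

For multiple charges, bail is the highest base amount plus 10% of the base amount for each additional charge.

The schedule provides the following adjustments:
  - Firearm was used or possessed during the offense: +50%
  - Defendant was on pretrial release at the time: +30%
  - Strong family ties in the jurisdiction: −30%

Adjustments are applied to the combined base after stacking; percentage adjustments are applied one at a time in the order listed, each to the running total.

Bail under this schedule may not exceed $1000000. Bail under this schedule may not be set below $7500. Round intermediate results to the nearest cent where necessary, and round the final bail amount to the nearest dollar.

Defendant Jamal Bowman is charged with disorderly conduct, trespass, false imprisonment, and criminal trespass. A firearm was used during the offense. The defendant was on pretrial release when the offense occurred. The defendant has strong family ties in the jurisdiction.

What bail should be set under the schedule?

$45250

Base amounts from the schedule: disorderly conduct $1800; trespass $4000; false imprisonment $32050; criminal trespass $5200.
Stacking rule: highest base plus 10% of each additional charge. Highest is false imprisonment at $32050. Additional: $1800 × 10% = $180; $4000 × 10% = $400; $5200 × 10% = $520. Combined base = $32050 + $1100 = $33150.
Firearm was used or possessed during the offense (+50%): $33150 × 1.5 = $49725.
Defendant was on pretrial release at the time (+30%): $49725 × 1.3 = $64642.50.
Strong family ties in the jurisdiction (−30%): $64642.50 × 0.7 = $45249.75.
$45249.75 is within the $1000000 maximum.
$45249.75 is at or above the $7500 minimum.
Rounded to the nearest dollar: $45250.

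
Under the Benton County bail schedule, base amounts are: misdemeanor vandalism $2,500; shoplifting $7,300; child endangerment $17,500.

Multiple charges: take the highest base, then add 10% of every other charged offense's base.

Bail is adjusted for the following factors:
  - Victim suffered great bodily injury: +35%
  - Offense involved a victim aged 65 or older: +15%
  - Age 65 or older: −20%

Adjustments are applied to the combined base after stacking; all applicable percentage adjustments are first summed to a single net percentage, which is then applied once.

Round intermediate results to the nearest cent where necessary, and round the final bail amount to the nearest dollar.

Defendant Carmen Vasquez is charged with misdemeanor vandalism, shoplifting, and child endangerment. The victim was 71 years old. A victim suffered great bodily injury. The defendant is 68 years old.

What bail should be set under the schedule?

Base amounts from the schedule: misdemeanor vandalism $2,500; shoplifting $7,300; child endangerment $17,500.
Stacking rule: highest base plus 10% of each additional charge. Highest is child endangerment at $17,500. Additional: $2,500 × 10% = $250; $7,300 × 10% = $730. Combined base = $17,500 + $980 = $18,480.
Net percentage adjustment: +35% +15% −20% = +30%. $18,480 × 1.3 = $24,024.

$24,024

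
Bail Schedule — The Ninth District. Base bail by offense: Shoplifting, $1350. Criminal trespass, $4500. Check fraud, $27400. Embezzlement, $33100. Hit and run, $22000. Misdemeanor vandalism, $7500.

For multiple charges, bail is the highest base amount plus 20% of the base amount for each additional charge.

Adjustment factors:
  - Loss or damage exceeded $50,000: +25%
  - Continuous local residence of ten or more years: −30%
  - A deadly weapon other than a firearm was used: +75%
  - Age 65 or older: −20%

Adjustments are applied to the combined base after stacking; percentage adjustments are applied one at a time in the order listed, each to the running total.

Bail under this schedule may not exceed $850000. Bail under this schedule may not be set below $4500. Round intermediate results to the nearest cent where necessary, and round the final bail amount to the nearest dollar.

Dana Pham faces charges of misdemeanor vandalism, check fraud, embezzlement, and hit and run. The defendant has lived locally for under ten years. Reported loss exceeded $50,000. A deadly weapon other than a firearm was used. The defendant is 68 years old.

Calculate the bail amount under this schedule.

$77840

Base amounts from the schedule: misdemeanor vandalism $7500; check fraud $27400; embezzlement $33100; hit and run $22000.
Stacking rule: highest base plus 20% of each additional charge. Highest is embezzlement at $33100. Additional: $7500 × 20% = $1500; $27400 × 20% = $5480; $22000 × 20% = $4400. Combined base = $33100 + $11380 = $44480.
Loss or damage exceeded $50,000 (+25%): $44480 × 1.25 = $55600.
A deadly weapon other than a firearm was used (+75%): $55600 × 1.75 = $97300.
Age 65 or older (−20%): $97300 × 0.8 = $77840.
$77840 is within the $850000 maximum.
$77840 is at or above the $4500 minimum.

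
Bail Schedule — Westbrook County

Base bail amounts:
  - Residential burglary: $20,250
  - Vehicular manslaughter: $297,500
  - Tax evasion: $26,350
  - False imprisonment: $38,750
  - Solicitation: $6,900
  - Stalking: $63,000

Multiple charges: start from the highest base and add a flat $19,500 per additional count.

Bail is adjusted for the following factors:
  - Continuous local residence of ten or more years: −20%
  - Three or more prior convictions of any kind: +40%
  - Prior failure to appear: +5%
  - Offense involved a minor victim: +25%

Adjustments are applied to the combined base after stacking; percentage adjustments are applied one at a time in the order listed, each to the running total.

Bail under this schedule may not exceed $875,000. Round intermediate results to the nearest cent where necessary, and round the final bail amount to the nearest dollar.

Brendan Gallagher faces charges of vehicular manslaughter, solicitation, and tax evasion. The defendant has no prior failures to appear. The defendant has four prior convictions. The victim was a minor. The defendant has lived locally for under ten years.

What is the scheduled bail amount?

Base amounts from the schedule: vehicular manslaughter $297,500; solicitation $6,900; tax evasion $26,350.
Stacking rule: highest base plus $19,500 per additional charge. Highest is vehicular manslaughter at $297,500; 2 additional charges → +$39,000. Combined base = $336,500.
Three or more prior convictions of any kind (+40%): $336,500 × 1.4 = $471,100.
Offense involved a minor victim (+25%): $471,100 × 1.25 = $588,875.
$588,875 is within the $875,000 maximum.

$588,875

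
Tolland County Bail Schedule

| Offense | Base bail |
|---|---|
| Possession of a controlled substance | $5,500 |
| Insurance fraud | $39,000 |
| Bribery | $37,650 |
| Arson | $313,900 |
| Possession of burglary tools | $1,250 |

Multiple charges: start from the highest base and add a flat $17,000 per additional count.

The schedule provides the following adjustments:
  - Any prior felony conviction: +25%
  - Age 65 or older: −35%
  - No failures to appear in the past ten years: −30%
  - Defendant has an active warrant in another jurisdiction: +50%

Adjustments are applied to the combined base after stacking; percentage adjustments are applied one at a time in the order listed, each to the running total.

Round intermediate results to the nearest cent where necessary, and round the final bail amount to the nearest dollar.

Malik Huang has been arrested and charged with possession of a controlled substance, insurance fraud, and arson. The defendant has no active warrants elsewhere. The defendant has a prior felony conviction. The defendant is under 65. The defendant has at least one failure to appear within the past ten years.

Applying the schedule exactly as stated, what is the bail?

$434,875

Base amounts from the schedule: possession of a controlled substance $5,500; insurance fraud $39,000; arson $313,900.
Stacking rule: highest base plus $17,000 per additional charge. Highest is arson at $313,900; 2 additional charges → +$34,000. Combined base = $347,900.
Any prior felony conviction (+25%): $347,900 × 1.25 = $434,875.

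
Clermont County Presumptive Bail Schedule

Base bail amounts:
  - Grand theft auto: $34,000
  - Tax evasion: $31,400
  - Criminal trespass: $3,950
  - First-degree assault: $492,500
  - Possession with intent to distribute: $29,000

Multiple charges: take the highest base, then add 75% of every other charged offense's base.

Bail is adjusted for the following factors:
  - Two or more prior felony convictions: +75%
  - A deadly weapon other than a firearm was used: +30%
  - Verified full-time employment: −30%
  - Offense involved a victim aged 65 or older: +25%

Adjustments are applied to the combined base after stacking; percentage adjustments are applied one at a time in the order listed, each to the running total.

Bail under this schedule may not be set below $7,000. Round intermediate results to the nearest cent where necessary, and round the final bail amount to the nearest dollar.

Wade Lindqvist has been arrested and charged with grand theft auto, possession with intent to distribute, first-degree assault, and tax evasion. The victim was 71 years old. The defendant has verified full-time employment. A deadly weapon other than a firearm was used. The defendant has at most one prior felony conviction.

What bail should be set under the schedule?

Base amounts from the schedule: grand theft auto $34,000; possession with intent to distribute $29,000; first-degree assault $492,500; tax evasion $31,400.
Stacking rule: highest base plus 75% of each additional charge. Highest is first-degree assault at $492,500. Additional: $34,000 × 75% = $25,500; $29,000 × 75% = $21,750; $31,400 × 75% = $23,550. Combined base = $492,500 + $70,800 = $563,300.
A deadly weapon other than a firearm was used (+30%): $563,300 × 1.3 = $732,290.
Verified full-time employment (−30%): $732,290 × 0.7 = $512,603.
Offense involved a victim aged 65 or older (+25%): $512,603 × 1.25 = $640,753.75.
$640,753.75 is at or above the $7,000 minimum.
Rounded to the nearest dollar: $640,754.

$640,754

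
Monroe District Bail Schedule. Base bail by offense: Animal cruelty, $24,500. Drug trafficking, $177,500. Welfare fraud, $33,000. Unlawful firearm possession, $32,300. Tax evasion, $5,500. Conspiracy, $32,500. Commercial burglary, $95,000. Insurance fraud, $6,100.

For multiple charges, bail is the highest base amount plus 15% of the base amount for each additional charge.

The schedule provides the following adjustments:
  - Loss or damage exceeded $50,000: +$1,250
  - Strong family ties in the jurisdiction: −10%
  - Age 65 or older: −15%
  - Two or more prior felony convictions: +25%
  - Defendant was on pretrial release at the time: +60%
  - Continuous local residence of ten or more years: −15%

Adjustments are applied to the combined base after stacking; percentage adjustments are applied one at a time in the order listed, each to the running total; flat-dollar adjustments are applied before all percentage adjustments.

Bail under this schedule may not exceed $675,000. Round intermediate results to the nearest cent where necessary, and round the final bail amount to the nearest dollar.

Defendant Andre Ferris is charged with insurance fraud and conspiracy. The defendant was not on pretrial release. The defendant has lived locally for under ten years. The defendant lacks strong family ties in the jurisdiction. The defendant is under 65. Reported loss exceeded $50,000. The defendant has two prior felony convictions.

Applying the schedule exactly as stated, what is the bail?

$43,331

Base amounts from the schedule: insurance fraud $6,100; conspiracy $32,500.
Stacking rule: highest base plus 15% of each additional charge. Highest is conspiracy at $32,500. Additional: $6,100 × 15% = $915. Combined base = $32,500 + $915 = $33,415.
Loss or damage exceeded $50,000 (+$1,250 flat): $33,415 + $1,250 = $34,665.
Two or more prior felony convictions (+25%): $34,665 × 1.25 = $43,331.25.
$43,331.25 is within the $675,000 maximum.
Rounded to the nearest dollar: $43,331.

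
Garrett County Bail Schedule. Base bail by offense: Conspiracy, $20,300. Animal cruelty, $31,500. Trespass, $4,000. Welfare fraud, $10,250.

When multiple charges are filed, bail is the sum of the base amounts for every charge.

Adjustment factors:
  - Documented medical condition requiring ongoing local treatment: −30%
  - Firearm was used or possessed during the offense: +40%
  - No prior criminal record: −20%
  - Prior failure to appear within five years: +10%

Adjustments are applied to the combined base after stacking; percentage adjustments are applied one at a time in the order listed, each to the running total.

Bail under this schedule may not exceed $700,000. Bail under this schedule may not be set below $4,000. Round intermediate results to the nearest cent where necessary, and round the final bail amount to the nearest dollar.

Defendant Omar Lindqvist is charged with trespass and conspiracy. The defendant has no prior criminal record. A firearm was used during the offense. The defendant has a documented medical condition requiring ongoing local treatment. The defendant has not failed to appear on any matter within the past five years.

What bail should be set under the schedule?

$19,051

Base amounts from the schedule: trespass $4,000; conspiracy $20,300.
Stacking rule: sum of all bases. $4,000 + $20,300 = $24,300.
Documented medical condition requiring ongoing local treatment (−30%): $24,300 × 0.7 = $17,010.
Firearm was used or possessed during the offense (+40%): $17,010 × 1.4 = $23,814.
No prior criminal record (−20%): $23,814 × 0.8 = $19,051.20.
$19,051.20 is within the $700,000 maximum.
$19,051.20 is at or above the $4,000 minimum.
Rounded to the nearest dollar: $19,051.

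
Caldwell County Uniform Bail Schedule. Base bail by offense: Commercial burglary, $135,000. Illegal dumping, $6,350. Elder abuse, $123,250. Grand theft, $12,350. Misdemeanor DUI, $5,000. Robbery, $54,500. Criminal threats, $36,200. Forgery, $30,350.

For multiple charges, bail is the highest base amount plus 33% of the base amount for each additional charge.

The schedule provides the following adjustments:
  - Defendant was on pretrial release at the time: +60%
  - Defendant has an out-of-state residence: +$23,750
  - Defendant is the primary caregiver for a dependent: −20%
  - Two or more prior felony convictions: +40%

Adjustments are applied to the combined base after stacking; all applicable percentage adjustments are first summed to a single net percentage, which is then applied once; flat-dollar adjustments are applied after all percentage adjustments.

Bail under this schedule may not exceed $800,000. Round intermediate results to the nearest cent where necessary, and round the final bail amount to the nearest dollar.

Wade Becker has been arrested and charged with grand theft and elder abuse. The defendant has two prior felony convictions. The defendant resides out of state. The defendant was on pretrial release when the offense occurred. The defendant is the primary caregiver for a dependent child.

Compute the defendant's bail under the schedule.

Base amounts from the schedule: grand theft $12,350; elder abuse $123,250.
Stacking rule: highest base plus 33% of each additional charge. Highest is elder abuse at $123,250. Additional: $12,350 × 33% = $4,075.50. Combined base = $123,250 + $4,075.50 = $127,325.50.
Net percentage adjustment: +60% −20% +40% = +80%. $127,325.50 × 1.8 = $229,185.90.
Defendant has an out-of-state residence (+$23,750 flat): $229,185.90 + $23,750 = $252,935.90.
$252,935.90 is within the $800,000 maximum.
Rounded to the nearest dollar: $252,936.

$252,936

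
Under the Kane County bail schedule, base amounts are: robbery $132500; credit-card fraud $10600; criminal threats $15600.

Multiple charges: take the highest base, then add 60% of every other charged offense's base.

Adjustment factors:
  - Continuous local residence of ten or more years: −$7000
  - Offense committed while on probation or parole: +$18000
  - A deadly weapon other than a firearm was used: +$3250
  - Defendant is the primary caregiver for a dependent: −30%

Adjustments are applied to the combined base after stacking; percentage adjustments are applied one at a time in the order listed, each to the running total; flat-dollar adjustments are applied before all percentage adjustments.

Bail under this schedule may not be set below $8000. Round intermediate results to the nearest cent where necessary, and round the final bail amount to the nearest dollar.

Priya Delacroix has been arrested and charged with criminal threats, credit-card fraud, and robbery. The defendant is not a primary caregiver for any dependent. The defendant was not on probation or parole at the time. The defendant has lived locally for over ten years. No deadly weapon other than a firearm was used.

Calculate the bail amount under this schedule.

$141220

Base amounts from the schedule: criminal threats $15600; credit-card fraud $10600; robbery $132500.
Stacking rule: highest base plus 60% of each additional charge. Highest is robbery at $132500. Additional: $15600 × 60% = $9360; $10600 × 60% = $6360. Combined base = $132500 + $15720 = $148220.
Continuous local residence of ten or more years (−$7000 flat): $148220 − $7000 = $141220.
$141220 is at or above the $8000 minimum.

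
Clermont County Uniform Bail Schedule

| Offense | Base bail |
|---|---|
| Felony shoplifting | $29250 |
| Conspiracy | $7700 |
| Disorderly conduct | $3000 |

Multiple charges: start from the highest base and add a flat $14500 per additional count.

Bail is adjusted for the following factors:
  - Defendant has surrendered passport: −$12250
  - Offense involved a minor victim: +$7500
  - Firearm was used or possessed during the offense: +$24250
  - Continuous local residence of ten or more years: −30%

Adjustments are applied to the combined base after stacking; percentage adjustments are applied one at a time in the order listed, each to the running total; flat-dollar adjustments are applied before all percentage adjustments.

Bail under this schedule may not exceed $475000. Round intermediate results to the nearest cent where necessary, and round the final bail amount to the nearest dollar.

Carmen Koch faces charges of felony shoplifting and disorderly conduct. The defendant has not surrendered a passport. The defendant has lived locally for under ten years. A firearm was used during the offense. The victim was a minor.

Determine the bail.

$75500

Base amounts from the schedule: felony shoplifting $29250; disorderly conduct $3000.
Stacking rule: highest base plus $14500 per additional charge. Highest is felony shoplifting at $29250; 1 additional charge → +$14500. Combined base = $43750.
Offense involved a minor victim (+$7500 flat): $43750 + $7500 = $51250.
Firearm was used or possessed during the offense (+$24250 flat): $51250 + $24250 = $75500.
$75500 is within the $475000 maximum.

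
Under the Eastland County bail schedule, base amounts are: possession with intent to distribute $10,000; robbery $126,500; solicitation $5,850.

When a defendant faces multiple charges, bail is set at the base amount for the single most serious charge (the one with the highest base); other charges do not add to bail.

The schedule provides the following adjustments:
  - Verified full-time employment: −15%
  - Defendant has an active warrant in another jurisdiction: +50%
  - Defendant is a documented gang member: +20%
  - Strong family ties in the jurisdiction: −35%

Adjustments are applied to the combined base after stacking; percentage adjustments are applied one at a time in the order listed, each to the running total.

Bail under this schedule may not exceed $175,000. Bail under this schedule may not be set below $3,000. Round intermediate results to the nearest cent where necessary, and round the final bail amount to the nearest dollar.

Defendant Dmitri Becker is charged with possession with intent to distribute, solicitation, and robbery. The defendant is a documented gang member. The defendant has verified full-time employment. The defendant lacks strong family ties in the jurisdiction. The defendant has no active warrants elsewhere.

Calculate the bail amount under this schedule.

$129,030

Base amounts from the schedule: possession with intent to distribute $10,000; solicitation $5,850; robbery $126,500.
Stacking rule: use the highest base only. Highest is robbery at $126,500. Combined base = $126,500.
Verified full-time employment (−15%): $126,500 × 0.85 = $107,525.
Defendant is a documented gang member (+20%): $107,525 × 1.2 = $129,030.
$129,030 is within the $175,000 maximum.
$129,030 is at or above the $3,000 minimum.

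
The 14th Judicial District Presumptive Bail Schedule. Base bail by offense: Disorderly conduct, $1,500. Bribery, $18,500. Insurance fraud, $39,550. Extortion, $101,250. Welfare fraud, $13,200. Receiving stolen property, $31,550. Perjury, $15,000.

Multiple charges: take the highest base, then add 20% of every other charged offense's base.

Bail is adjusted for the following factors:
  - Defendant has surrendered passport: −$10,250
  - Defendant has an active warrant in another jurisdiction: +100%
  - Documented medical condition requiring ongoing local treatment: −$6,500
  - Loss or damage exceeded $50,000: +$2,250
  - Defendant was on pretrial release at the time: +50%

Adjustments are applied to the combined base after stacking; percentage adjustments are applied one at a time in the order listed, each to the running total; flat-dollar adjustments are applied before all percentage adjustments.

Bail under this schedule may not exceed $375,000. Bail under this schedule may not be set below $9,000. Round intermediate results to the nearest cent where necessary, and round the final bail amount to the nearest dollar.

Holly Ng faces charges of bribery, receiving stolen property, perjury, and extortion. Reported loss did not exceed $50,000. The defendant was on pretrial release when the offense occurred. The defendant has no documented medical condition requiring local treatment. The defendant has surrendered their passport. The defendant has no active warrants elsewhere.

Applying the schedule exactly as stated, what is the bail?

Base amounts from the schedule: bribery $18,500; receiving stolen property $31,550; perjury $15,000; extortion $101,250.
Stacking rule: highest base plus 20% of each additional charge. Highest is extortion at $101,250. Additional: $18,500 × 20% = $3,700; $31,550 × 20% = $6,310; $15,000 × 20% = $3,000. Combined base = $101,250 + $13,010 = $114,260.
Defendant has surrendered passport (−$10,250 flat): $114,260 − $10,250 = $104,010.
Defendant was on pretrial release at the time (+50%): $104,010 × 1.5 = $156,015.
$156,015 is within the $375,000 maximum.
$156,015 is at or above the $9,000 minimum.

$156,015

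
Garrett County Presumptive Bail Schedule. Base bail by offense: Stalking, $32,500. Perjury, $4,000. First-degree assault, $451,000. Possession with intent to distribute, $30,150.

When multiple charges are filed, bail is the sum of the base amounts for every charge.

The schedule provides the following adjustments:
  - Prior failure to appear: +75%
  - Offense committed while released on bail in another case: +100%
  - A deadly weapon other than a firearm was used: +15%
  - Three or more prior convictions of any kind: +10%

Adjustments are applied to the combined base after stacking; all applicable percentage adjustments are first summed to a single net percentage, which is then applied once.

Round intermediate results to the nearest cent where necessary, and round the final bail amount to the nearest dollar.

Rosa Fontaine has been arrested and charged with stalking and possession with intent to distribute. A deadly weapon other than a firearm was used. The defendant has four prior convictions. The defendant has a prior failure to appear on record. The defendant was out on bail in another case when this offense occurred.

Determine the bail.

Base amounts from the schedule: stalking $32,500; possession with intent to distribute $30,150.
Stacking rule: sum of all bases. $32,500 + $30,150 = $62,650.
Net percentage adjustment: +75% +100% +15% +10% = +200%. $62,650 × 3 = $187,950.

$187,950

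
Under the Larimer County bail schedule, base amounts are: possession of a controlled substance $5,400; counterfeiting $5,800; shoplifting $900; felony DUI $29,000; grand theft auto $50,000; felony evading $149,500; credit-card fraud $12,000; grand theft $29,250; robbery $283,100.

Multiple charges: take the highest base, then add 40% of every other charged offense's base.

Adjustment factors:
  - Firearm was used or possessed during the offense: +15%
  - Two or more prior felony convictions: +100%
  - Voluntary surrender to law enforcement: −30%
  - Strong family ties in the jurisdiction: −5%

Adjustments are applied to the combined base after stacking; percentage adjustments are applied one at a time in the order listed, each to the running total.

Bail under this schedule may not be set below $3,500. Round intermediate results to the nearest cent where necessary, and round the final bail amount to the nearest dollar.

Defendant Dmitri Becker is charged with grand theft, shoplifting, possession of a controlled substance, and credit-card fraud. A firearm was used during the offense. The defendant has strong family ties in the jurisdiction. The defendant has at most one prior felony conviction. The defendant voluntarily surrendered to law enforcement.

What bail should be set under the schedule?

$27,967

Base amounts from the schedule: grand theft $29,250; shoplifting $900; possession of a controlled substance $5,400; credit-card fraud $12,000.
Stacking rule: highest base plus 40% of each additional charge. Highest is grand theft at $29,250. Additional: $900 × 40% = $360; $5,400 × 40% = $2,160; $12,000 × 40% = $4,800. Combined base = $29,250 + $7,320 = $36,570.
Firearm was used or possessed during the offense (+15%): $36,570 × 1.15 = $42,055.50.
Voluntary surrender to law enforcement (−30%): $42,055.50 × 0.7 = $29,438.85.
Strong family ties in the jurisdiction (−5%): $29,438.85 × 0.95 = $27,966.91.
$27,966.91 is at or above the $3,500 minimum.
Rounded to the nearest dollar: $27,967.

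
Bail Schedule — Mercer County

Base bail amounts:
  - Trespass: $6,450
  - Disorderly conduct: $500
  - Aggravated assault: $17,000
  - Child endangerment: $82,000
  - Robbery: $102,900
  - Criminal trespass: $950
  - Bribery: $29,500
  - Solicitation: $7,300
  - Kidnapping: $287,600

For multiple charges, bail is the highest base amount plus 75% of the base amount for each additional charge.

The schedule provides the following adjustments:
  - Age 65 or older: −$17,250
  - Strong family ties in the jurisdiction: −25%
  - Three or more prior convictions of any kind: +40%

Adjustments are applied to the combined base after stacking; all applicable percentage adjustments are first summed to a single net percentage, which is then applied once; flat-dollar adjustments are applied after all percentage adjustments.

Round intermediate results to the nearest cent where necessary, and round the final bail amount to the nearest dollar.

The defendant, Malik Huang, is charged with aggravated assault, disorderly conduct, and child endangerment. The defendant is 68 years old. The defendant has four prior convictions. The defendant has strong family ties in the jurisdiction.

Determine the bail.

Base amounts from the schedule: aggravated assault $17,000; disorderly conduct $500; child endangerment $82,000.
Stacking rule: highest base plus 75% of each additional charge. Highest is child endangerment at $82,000. Additional: $17,000 × 75% = $12,750; $500 × 75% = $375. Combined base = $82,000 + $13,125 = $95,125.
Net percentage adjustment: −25% +40% = +15%. $95,125 × 1.15 = $109,393.75.
Age 65 or older (−$17,250 flat): $109,393.75 − $17,250 = $92,143.75.
Rounded to the nearest dollar: $92,144.

$92,144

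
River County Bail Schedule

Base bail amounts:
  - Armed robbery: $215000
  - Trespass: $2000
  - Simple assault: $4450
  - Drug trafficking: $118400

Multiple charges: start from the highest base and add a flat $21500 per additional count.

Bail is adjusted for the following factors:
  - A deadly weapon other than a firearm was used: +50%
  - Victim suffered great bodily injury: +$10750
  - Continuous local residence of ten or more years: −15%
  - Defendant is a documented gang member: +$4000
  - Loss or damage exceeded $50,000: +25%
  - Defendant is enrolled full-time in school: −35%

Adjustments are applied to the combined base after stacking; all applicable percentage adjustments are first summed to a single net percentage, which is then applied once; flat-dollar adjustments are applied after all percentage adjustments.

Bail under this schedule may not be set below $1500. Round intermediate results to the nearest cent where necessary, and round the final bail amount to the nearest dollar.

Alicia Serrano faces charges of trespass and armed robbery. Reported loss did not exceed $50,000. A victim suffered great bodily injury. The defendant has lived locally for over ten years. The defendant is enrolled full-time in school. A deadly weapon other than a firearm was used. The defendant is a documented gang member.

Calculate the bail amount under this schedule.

Base amounts from the schedule: trespass $2000; armed robbery $215000.
Stacking rule: highest base plus $21500 per additional charge. Highest is armed robbery at $215000; 1 additional charge → +$21500. Combined base = $236500.
Net percentage adjustment: +50% −15% −35% = +0%. $236500 × 1 = $236500.
Victim suffered great bodily injury (+$10750 flat): $236500 + $10750 = $247250.
Defendant is a documented gang member (+$4000 flat): $247250 + $4000 = $251250.
$251250 is at or above the $1500 minimum.

$251250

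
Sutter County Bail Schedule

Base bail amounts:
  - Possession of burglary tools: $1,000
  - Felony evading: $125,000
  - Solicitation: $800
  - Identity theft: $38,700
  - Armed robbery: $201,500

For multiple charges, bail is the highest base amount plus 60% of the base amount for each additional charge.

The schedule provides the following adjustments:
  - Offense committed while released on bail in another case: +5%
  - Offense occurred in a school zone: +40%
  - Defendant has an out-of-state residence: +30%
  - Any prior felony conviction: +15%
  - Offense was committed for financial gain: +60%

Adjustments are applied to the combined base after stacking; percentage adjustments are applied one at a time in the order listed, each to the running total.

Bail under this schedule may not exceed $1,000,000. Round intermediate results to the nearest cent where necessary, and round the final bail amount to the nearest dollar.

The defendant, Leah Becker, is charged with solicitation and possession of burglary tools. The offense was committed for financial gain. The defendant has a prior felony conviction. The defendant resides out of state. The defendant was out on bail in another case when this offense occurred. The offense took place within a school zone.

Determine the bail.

Base amounts from the schedule: solicitation $800; possession of burglary tools $1,000.
Stacking rule: highest base plus 60% of each additional charge. Highest is possession of burglary tools at $1,000. Additional: $800 × 60% = $480. Combined base = $1,000 + $480 = $1,480.
Offense committed while released on bail in another case (+5%): $1,480 × 1.05 = $1,554.
Offense occurred in a school zone (+40%): $1,554 × 1.4 = $2,175.60.
Defendant has an out-of-state residence (+30%): $2,175.60 × 1.3 = $2,828.28.
Any prior felony conviction (+15%): $2,828.28 × 1.15 = $3,252.52.
Offense was committed for financial gain (+60%): $3,252.52 × 1.6 = $5,204.03.
$5,204.03 is within the $1,000,000 maximum.
Rounded to the nearest dollar: $5,204.

$5,204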